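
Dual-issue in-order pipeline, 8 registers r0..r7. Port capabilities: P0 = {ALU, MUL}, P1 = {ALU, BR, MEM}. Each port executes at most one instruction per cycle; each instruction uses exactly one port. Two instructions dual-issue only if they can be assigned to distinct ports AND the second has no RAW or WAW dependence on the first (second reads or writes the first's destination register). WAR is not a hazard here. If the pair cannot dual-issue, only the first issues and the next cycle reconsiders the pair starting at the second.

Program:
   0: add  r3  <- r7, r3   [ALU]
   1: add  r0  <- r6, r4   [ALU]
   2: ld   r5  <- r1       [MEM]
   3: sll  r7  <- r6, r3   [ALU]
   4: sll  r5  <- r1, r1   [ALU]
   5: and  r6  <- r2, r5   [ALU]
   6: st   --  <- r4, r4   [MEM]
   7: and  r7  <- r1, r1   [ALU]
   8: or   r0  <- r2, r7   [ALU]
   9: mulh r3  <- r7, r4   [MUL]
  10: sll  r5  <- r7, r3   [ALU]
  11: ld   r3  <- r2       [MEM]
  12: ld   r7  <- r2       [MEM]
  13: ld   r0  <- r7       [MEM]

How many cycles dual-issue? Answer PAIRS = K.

PAIRS = 5

t=0 i0,i1:add.ALU+add.ALU ; dual
t=1 i2,i3:ld.MEM+sll.ALU ; dual
t=2 i4:sll.ALU ; RAW r5
t=3 i5,i6:and.ALU+st.MEM ; dual
t=4 i7:and.ALU ; RAW r7
t=5 i8,i9:or.ALU+mulh.MUL ; dual
t=6 i10,i11:sll.ALU+ld.MEM ; dual
t=7 i12:ld.MEM ; no-port MEM/MEM
t=8 i13:ld.MEM ; tail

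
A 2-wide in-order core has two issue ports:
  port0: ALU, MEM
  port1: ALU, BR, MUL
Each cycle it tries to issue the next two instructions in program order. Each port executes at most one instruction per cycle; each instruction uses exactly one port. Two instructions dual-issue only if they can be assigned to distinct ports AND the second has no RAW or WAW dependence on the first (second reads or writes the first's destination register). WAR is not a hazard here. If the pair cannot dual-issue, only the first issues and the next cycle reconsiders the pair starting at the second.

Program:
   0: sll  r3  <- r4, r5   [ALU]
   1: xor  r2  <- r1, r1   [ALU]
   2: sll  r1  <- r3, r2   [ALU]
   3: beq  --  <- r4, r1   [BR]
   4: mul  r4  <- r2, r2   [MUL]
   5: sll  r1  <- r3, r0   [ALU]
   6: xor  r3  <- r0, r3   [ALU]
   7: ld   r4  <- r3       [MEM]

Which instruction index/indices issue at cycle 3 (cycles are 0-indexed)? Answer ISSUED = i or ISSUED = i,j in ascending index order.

c0: i0+i1 sll xor  dual
c1: i2 sll  RAW r1
c2: i3 beq  no-port BR/MUL
c3: i4+i5 mul sll  dual
c4: i6 xor  RAW r3
c5: i7 ld  tail

ISSUED = 4,5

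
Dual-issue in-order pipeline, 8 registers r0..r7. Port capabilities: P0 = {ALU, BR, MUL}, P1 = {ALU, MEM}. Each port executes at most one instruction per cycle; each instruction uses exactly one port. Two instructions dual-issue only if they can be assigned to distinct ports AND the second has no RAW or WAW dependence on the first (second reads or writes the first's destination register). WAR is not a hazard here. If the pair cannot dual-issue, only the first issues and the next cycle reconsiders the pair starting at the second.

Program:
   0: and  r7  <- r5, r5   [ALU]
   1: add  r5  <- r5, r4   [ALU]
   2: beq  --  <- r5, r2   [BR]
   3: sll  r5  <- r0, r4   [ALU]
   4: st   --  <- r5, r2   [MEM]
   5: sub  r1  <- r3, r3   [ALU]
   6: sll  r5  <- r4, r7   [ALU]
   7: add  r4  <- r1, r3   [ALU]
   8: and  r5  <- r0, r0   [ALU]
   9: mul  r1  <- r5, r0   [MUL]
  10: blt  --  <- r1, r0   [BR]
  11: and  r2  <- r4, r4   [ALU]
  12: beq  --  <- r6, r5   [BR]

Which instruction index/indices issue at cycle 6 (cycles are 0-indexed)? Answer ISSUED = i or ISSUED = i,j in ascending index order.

#0 head=0: and add i0&i1 pair
#1 head=2: beq sll i2&i3 pair
#2 head=4: st sub i4&i5 pair
#3 head=6: sll add i6&i7 pair
#4 head=8: and i8 RAW r5
#5 head=9: mul i9 no-port MUL/BR
#6 head=10: blt and i10&i11 pair
#7 head=12: beq i12 tail

ISSUED = 10,11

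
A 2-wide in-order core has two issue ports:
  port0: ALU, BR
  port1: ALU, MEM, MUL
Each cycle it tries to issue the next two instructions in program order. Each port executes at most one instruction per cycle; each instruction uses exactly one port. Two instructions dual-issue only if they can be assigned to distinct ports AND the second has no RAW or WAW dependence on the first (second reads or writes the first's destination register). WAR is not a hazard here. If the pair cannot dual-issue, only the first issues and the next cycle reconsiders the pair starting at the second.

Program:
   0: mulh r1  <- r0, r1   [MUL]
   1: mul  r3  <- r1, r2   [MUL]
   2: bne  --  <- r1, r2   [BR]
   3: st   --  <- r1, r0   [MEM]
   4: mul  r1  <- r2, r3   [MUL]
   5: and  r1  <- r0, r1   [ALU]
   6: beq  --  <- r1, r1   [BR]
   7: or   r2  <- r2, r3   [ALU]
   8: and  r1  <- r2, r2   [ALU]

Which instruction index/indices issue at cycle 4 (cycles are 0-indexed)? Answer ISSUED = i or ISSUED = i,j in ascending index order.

  cy0 -> i0 (mulh) no-port MUL/MUL
  cy1 -> i1&i2 (mul+bne) pair
  cy2 -> i3 (st) no-port MEM/MUL
  cy3 -> i4 (mul) RAW+WAW r1
  cy4 -> i5 (and) RAW r1
  cy5 -> i6&i7 (beq+or) pair
  cy6 -> i8 (and) tail

ISSUED = 5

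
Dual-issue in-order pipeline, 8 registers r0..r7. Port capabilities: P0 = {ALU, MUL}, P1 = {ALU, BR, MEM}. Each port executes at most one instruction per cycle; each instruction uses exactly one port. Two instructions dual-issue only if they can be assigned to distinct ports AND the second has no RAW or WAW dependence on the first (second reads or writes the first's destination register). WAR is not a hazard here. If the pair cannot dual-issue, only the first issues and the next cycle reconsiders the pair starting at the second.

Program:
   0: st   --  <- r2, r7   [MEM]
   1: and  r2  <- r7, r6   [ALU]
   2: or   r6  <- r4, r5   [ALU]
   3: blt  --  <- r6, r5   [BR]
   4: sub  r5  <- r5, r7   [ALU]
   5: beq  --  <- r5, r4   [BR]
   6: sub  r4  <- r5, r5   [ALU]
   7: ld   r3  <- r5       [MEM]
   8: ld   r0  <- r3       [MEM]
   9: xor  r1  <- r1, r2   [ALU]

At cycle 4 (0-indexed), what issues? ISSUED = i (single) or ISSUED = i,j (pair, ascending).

  cy0 -> i0,i1 (st.MEM/and.ALU) 2-wide
  cy1 -> i2 (or.ALU) RAW r6
  cy2 -> i3,i4 (blt.BR/sub.ALU) 2-wide
  cy3 -> i5,i6 (beq.BR/sub.ALU) 2-wide
  cy4 -> i7 (ld.MEM) no-port MEM/MEM
  cy5 -> i8,i9 (ld.MEM/xor.ALU) 2-wide

ISSUED = 7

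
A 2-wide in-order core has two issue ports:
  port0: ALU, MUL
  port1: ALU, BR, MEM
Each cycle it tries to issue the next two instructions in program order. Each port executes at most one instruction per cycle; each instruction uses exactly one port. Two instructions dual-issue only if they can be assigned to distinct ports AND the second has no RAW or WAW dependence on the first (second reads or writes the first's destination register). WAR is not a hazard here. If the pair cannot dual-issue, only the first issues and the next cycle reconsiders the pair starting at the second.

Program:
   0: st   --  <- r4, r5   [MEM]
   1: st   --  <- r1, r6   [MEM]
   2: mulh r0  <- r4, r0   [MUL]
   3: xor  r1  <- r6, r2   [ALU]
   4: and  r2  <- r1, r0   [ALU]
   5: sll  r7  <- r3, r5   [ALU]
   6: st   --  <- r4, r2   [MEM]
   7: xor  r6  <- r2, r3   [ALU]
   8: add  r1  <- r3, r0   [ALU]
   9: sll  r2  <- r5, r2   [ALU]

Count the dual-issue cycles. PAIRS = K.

PAIRS = 4

c0: i0 st.MEM  no-port MEM/MEM
c1: i1,i2 st.MEM/mulh.MUL  2-wide
c2: i3 xor.ALU  RAW r1
c3: i4,i5 and.ALU/sll.ALU  2-wide
c4: i6,i7 st.MEM/xor.ALU  2-wide
c5: i8,i9 add.ALU/sll.ALU  2-wide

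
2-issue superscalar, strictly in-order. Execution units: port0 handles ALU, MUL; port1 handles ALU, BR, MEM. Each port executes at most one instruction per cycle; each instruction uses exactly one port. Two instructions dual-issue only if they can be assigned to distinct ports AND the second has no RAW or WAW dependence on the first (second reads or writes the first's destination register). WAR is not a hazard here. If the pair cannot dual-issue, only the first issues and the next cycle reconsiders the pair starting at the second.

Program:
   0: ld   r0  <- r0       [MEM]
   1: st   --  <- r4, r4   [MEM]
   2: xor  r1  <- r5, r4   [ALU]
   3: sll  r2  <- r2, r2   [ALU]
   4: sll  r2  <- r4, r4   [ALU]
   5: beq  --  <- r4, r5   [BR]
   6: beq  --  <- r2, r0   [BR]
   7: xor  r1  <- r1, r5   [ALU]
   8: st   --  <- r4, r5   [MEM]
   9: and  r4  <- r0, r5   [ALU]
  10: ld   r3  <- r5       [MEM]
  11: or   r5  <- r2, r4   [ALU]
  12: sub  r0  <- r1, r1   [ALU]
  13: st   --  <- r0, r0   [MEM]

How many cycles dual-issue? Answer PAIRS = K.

PAIRS = 5

[0] i0  ld  -- no-port MEM/MEM
[1] i1,i2  st xor  -- dual
[2] i3  sll  -- WAW r2
[3] i4,i5  sll beq  -- dual
[4] i6,i7  beq xor  -- dual
[5] i8,i9  st and  -- dual
[6] i10,i11  ld or  -- dual
[7] i12  sub  -- RAW r0
[8] i13  st  -- tail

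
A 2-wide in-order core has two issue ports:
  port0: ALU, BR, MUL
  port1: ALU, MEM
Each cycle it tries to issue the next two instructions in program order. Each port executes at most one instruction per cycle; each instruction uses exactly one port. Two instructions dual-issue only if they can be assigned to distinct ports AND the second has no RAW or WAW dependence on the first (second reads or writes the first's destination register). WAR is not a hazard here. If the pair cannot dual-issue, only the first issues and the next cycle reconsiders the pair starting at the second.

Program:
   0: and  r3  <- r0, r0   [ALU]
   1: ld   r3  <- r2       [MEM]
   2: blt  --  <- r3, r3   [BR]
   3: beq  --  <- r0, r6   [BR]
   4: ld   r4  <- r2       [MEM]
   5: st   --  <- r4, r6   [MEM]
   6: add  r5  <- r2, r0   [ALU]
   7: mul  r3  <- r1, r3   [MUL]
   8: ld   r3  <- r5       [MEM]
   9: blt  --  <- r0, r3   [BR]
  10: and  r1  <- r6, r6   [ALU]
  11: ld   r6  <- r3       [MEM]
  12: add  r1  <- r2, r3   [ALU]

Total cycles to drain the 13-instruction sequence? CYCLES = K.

CYCLES = 9

t=0 i0:and ; WAW r3
t=1 i1:ld ; RAW r3
t=2 i2:blt ; no-port BR/BR
t=3 i3,i4:beq;ld ; 2-wide
t=4 i5,i6:st;add ; 2-wide
t=5 i7:mul ; WAW r3
t=6 i8:ld ; RAW r3
t=7 i9,i10:blt;and ; 2-wide
t=8 i11,i12:ld;add ; 2-wide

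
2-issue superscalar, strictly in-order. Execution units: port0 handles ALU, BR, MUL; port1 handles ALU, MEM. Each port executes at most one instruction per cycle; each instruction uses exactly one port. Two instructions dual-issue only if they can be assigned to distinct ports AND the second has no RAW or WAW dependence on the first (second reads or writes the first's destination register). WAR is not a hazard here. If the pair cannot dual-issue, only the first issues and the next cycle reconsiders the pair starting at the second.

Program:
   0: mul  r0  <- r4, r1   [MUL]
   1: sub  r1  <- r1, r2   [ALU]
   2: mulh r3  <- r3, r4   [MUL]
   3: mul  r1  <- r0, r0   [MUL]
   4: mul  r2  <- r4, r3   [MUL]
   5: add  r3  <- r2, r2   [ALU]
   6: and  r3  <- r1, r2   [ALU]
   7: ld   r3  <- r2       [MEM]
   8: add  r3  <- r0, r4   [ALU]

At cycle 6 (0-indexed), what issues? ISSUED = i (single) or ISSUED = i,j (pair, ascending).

c0: i0+i1 mul/sub  2-wide
c1: i2 mulh  no-port MUL/MUL
c2: i3 mul  no-port MUL/MUL
c3: i4 mul  RAW r2
c4: i5 add  WAW r3
c5: i6 and  WAW r3
c6: i7 ld  WAW r3
c7: i8 add  tail

ISSUED = 7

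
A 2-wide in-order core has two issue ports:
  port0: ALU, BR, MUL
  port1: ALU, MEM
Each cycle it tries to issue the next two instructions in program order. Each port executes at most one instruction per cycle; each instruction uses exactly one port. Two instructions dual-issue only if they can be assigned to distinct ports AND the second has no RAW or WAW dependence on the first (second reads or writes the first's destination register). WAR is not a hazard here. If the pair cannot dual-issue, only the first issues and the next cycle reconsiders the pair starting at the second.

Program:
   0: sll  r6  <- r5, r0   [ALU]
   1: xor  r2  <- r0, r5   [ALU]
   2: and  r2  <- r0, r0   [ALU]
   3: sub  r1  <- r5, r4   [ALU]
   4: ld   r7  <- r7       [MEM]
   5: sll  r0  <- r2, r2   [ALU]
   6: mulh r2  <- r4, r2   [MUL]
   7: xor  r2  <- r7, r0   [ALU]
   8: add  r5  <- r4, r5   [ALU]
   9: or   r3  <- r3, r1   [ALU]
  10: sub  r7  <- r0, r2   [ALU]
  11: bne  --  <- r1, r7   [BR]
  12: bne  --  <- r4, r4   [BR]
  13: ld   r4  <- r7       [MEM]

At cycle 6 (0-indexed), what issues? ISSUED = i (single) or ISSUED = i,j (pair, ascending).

ISSUED = 11

[0] i0/i1  sll+xor  -- 2-wide
[1] i2/i3  and+sub  -- 2-wide
[2] i4/i5  ld+sll  -- 2-wide
[3] i6  mulh  -- WAW r2
[4] i7/i8  xor+add  -- 2-wide
[5] i9/i10  or+sub  -- 2-wide
[6] i11  bne  -- no-port BR/BR
[7] i12/i13  bne+ld  -- 2-wide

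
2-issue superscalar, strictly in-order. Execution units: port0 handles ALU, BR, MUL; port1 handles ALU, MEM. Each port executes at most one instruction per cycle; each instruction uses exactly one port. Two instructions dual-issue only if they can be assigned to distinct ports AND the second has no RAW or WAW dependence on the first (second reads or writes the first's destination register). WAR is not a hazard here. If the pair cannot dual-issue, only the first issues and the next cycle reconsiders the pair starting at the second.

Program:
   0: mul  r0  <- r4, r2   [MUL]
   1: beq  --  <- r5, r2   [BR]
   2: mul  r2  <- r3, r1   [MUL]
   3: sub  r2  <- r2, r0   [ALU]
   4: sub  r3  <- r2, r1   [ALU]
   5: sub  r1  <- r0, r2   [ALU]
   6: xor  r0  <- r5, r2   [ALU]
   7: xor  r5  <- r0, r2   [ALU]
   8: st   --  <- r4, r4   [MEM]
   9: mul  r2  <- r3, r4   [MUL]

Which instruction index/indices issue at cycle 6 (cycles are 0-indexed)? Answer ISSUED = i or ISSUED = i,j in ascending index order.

[0] i0  mul  -- no-port MUL/BR
[1] i1  beq  -- no-port BR/MUL
[2] i2  mul  -- RAW+WAW r2
[3] i3  sub  -- RAW r2
[4] i4+i5  sub+sub  -- pair
[5] i6  xor  -- RAW r0
[6] i7+i8  xor+st  -- pair
[7] i9  mul  -- tail

ISSUED = 7,8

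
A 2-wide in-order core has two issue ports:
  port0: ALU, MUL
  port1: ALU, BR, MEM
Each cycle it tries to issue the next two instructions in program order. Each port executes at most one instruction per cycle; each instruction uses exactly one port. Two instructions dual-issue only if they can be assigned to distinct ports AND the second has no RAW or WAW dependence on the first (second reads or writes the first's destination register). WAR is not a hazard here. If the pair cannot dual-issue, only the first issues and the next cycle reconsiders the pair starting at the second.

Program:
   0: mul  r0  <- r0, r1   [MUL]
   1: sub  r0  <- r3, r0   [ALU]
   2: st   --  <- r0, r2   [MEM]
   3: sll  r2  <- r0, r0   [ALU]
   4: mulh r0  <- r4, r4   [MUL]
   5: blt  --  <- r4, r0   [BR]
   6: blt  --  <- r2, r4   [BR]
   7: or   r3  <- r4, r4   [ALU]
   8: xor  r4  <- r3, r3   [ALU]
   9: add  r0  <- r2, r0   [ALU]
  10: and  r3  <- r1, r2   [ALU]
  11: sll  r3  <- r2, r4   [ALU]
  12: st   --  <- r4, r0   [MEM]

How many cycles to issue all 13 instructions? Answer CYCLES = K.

t=0 i0:mul ; RAW+WAW r0
t=1 i1:sub ; RAW r0
t=2 i2+i3:st;sll ; pair
t=3 i4:mulh ; RAW r0
t=4 i5:blt ; no-port BR/BR
t=5 i6+i7:blt;or ; pair
t=6 i8+i9:xor;add ; pair
t=7 i10:and ; WAW r3
t=8 i11+i12:sll;st ; pair

CYCLES = 9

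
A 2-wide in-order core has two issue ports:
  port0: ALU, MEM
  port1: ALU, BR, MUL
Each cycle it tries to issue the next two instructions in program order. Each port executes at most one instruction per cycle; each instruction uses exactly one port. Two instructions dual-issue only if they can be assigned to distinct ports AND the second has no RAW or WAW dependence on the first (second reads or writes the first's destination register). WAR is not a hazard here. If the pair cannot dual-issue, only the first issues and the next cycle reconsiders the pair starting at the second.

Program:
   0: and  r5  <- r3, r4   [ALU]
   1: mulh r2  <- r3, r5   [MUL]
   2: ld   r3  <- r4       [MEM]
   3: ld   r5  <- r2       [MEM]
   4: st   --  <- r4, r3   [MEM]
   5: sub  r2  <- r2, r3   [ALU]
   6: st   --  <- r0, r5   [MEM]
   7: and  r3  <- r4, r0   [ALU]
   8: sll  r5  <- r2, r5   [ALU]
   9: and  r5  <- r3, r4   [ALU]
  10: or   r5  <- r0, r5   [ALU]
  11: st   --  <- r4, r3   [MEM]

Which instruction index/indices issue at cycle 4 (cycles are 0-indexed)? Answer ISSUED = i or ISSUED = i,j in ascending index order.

  cy0 -> i0 (and) RAW r5
  cy1 -> i1/i2 (mulh;ld) pair
  cy2 -> i3 (ld) no-port MEM/MEM
  cy3 -> i4/i5 (st;sub) pair
  cy4 -> i6/i7 (st;and) pair
  cy5 -> i8 (sll) WAW r5
  cy6 -> i9 (and) RAW+WAW r5
  cy7 -> i10/i11 (or;st) pair

ISSUED = 6,7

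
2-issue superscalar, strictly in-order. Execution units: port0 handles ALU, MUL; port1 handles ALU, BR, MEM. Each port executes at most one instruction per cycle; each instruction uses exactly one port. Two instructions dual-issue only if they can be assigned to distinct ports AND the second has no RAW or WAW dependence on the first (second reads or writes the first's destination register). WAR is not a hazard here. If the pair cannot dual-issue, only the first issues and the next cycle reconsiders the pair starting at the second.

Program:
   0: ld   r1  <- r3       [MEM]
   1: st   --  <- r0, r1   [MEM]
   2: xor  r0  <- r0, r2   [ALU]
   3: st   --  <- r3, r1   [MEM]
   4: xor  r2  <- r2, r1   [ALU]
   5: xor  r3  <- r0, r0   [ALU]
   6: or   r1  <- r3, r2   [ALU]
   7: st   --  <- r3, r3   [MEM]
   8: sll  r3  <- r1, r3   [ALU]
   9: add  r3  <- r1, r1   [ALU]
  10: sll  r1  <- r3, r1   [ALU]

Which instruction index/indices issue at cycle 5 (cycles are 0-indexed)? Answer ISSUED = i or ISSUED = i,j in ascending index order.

ISSUED = 8

c0: i0 ld  no-port MEM/MEM
c1: i1&i2 st;xor  2-wide
c2: i3&i4 st;xor  2-wide
c3: i5 xor  RAW r3
c4: i6&i7 or;st  2-wide
c5: i8 sll  WAW r3
c6: i9 add  RAW r3
c7: i10 sll  tail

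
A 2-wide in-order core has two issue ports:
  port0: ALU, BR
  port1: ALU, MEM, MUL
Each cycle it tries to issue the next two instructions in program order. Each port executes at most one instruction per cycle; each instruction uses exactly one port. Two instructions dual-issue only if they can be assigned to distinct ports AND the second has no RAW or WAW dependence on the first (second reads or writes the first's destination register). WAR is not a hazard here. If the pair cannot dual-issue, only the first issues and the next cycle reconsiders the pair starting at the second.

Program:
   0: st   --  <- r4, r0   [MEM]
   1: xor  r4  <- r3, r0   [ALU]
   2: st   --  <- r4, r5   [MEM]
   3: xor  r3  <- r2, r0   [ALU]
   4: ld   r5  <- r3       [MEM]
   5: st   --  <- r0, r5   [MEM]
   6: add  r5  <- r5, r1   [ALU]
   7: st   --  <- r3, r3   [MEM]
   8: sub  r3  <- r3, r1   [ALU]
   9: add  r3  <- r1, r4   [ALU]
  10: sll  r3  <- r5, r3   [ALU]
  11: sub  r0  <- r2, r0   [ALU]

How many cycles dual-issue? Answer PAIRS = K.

PAIRS = 5

#0 head=0: st/xor i0/i1 dual
#1 head=2: st/xor i2/i3 dual
#2 head=4: ld i4 no-port MEM/MEM
#3 head=5: st/add i5/i6 dual
#4 head=7: st/sub i7/i8 dual
#5 head=9: add i9 RAW+WAW r3
#6 head=10: sll/sub i10/i11 dual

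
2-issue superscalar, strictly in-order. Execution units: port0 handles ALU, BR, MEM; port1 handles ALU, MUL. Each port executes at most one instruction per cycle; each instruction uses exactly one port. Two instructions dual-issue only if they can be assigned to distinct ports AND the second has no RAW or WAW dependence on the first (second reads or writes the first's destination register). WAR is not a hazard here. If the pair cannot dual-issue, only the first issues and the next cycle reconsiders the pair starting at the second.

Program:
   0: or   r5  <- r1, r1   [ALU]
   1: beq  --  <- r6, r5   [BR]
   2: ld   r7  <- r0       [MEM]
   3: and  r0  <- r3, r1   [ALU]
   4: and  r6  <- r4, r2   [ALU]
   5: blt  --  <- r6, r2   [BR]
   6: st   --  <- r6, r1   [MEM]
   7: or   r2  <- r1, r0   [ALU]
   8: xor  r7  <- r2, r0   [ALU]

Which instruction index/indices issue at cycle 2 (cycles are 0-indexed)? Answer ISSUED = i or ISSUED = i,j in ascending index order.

ISSUED = 2,3

t=0 i0:or ; RAW r5
t=1 i1:beq ; no-port BR/MEM
t=2 i2/i3:ld;and ; pair
t=3 i4:and ; RAW r6
t=4 i5:blt ; no-port BR/MEM
t=5 i6/i7:st;or ; pair
t=6 i8:xor ; tail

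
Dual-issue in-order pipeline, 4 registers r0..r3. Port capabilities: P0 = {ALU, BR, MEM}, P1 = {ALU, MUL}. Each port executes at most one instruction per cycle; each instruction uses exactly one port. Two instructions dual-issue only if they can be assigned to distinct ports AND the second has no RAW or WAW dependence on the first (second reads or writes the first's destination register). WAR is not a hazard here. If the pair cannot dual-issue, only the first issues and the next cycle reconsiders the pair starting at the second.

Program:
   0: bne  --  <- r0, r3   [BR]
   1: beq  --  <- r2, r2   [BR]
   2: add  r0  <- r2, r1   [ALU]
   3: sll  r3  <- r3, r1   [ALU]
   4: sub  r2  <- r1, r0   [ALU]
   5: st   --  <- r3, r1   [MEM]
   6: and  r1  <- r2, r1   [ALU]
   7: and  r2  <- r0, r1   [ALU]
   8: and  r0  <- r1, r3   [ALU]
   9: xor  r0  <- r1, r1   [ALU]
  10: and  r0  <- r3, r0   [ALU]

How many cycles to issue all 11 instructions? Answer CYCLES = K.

CYCLES = 7

t=0 i0:bne ; no-port BR/BR
t=1 i1,i2:beq/add ; 2-wide
t=2 i3,i4:sll/sub ; 2-wide
t=3 i5,i6:st/and ; 2-wide
t=4 i7,i8:and/and ; 2-wide
t=5 i9:xor ; RAW+WAW r0
t=6 i10:and ; tail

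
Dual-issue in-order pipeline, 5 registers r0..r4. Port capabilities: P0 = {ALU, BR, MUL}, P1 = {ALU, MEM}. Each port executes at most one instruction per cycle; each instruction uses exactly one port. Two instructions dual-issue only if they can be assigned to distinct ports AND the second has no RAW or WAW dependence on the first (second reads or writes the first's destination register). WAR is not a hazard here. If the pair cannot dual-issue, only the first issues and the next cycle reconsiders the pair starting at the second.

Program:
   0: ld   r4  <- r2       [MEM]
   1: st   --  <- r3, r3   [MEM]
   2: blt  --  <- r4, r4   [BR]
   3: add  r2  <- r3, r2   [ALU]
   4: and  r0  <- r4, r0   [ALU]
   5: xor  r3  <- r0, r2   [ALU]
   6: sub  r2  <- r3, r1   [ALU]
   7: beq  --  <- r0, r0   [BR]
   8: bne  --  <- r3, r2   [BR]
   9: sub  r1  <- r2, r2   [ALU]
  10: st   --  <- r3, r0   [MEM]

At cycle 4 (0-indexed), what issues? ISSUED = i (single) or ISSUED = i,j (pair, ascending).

ISSUED = 6,7

t=0 i0:ld ; no-port MEM/MEM
t=1 i1+i2:st+blt ; 2-wide
t=2 i3+i4:add+and ; 2-wide
t=3 i5:xor ; RAW r3
t=4 i6+i7:sub+beq ; 2-wide
t=5 i8+i9:bne+sub ; 2-wide
t=6 i10:st ; tail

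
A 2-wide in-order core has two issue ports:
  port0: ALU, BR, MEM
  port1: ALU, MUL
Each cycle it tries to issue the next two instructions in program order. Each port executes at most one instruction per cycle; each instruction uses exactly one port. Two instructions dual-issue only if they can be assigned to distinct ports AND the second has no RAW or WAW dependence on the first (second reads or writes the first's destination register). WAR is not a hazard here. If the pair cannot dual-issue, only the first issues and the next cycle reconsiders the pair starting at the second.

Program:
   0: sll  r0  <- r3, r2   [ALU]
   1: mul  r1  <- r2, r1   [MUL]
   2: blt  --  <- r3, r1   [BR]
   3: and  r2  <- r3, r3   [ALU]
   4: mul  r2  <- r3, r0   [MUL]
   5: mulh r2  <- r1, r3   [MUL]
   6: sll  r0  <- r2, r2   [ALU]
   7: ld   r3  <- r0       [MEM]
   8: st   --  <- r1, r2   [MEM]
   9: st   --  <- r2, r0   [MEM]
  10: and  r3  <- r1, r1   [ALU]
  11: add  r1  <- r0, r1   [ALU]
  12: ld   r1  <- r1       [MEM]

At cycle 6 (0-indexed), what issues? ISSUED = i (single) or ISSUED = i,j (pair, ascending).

ISSUED = 8

[0] i0+i1  sll+mul  -- 2-wide
[1] i2+i3  blt+and  -- 2-wide
[2] i4  mul  -- no-port MUL/MUL
[3] i5  mulh  -- RAW r2
[4] i6  sll  -- RAW r0
[5] i7  ld  -- no-port MEM/MEM
[6] i8  st  -- no-port MEM/MEM
[7] i9+i10  st+and  -- 2-wide
[8] i11  add  -- RAW+WAW r1
[9] i12  ld  -- tail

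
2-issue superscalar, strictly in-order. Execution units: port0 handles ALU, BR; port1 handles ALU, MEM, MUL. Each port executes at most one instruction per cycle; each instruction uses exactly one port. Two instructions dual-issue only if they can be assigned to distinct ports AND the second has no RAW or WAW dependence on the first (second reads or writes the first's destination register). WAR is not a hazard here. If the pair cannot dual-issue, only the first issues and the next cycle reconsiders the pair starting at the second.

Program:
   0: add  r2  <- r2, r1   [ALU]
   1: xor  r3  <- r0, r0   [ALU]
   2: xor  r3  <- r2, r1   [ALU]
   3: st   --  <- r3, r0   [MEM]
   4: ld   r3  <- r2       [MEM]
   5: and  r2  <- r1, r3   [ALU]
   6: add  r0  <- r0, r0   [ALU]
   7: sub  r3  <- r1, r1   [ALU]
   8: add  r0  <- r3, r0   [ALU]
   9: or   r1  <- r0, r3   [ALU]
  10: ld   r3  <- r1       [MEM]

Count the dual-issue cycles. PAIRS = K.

t=0 i0,i1:add;xor ; 2-wide
t=1 i2:xor ; RAW r3
t=2 i3:st ; no-port MEM/MEM
t=3 i4:ld ; RAW r3
t=4 i5,i6:and;add ; 2-wide
t=5 i7:sub ; RAW r3
t=6 i8:add ; RAW r0
t=7 i9:or ; RAW r1
t=8 i10:ld ; tail

PAIRS = 2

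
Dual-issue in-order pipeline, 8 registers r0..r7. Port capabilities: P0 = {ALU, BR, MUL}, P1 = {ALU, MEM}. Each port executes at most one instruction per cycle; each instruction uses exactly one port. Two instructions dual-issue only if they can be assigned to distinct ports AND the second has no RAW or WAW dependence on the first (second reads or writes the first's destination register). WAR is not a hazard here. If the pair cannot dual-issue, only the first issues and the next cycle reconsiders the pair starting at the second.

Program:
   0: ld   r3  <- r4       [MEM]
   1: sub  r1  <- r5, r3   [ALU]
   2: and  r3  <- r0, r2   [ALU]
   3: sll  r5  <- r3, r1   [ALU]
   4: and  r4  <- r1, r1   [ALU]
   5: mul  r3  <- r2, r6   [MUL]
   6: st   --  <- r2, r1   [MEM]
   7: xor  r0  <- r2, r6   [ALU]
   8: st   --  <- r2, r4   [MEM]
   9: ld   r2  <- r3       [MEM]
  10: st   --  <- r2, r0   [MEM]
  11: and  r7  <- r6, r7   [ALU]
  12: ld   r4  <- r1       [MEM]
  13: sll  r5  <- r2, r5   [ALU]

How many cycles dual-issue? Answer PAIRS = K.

  cy0 -> i0 (ld.MEM) RAW r3
  cy1 -> i1,i2 (sub.ALU/and.ALU) 2-wide
  cy2 -> i3,i4 (sll.ALU/and.ALU) 2-wide
  cy3 -> i5,i6 (mul.MUL/st.MEM) 2-wide
  cy4 -> i7,i8 (xor.ALU/st.MEM) 2-wide
  cy5 -> i9 (ld.MEM) no-port MEM/MEM
  cy6 -> i10,i11 (st.MEM/and.ALU) 2-wide
  cy7 -> i12,i13 (ld.MEM/sll.ALU) 2-wide

PAIRS = 6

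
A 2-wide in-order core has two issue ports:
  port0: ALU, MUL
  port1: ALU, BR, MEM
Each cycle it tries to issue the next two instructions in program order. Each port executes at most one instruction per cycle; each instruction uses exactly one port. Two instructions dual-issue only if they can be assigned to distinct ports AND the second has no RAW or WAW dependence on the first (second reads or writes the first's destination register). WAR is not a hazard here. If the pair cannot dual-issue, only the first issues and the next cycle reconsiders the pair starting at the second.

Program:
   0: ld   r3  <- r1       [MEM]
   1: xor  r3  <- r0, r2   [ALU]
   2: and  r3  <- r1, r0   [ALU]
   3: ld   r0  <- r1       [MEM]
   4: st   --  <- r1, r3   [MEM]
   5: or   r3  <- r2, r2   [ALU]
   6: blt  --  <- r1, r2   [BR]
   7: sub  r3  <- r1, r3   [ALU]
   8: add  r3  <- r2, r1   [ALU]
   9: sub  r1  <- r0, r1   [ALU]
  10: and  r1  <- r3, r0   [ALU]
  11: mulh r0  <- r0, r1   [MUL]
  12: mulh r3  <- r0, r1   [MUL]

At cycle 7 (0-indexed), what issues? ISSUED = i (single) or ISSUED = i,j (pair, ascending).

ISSUED = 11

[0] i0  ld.MEM  -- WAW r3
[1] i1  xor.ALU  -- WAW r3
[2] i2/i3  and.ALU+ld.MEM  -- pair
[3] i4/i5  st.MEM+or.ALU  -- pair
[4] i6/i7  blt.BR+sub.ALU  -- pair
[5] i8/i9  add.ALU+sub.ALU  -- pair
[6] i10  and.ALU  -- RAW r1
[7] i11  mulh.MUL  -- no-port MUL/MUL
[8] i12  mulh.MUL  -- tail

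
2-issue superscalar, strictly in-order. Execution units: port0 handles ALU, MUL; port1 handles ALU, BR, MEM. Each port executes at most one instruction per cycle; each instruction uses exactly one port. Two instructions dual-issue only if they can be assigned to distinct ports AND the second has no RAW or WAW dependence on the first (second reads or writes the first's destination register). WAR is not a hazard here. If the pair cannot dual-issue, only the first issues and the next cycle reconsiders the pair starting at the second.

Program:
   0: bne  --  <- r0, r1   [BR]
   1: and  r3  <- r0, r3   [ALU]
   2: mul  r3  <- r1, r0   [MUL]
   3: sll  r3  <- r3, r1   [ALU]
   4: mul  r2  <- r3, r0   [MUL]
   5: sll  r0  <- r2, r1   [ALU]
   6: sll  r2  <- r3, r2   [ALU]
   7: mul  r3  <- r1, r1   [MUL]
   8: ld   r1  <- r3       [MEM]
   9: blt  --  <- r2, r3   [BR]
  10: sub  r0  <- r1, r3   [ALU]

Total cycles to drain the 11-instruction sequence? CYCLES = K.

  cy0 -> i0/i1 (bne/and) 2-wide
  cy1 -> i2 (mul) RAW+WAW r3
  cy2 -> i3 (sll) RAW r3
  cy3 -> i4 (mul) RAW r2
  cy4 -> i5/i6 (sll/sll) 2-wide
  cy5 -> i7 (mul) RAW r3
  cy6 -> i8 (ld) no-port MEM/BR
  cy7 -> i9/i10 (blt/sub) 2-wide

CYCLES = 8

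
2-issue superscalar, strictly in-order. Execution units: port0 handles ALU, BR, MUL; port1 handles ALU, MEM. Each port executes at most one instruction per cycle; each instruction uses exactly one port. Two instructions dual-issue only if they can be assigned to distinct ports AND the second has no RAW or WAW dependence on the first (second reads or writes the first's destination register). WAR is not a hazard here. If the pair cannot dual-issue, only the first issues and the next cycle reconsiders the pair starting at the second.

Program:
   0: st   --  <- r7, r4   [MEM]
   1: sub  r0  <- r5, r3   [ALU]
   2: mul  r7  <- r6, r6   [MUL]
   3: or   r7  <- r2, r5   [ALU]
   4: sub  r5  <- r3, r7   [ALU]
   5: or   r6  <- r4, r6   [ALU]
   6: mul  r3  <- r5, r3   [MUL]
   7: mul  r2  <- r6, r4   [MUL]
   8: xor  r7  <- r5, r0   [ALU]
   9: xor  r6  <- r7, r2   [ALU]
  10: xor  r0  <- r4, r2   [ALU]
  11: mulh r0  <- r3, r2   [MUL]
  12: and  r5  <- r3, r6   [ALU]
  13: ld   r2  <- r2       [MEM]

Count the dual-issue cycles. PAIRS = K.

#0 head=0: st+sub i0&i1 dual
#1 head=2: mul i2 WAW r7
#2 head=3: or i3 RAW r7
#3 head=4: sub+or i4&i5 dual
#4 head=6: mul i6 no-port MUL/MUL
#5 head=7: mul+xor i7&i8 dual
#6 head=9: xor+xor i9&i10 dual
#7 head=11: mulh+and i11&i12 dual
#8 head=13: ld i13 tail

PAIRS = 5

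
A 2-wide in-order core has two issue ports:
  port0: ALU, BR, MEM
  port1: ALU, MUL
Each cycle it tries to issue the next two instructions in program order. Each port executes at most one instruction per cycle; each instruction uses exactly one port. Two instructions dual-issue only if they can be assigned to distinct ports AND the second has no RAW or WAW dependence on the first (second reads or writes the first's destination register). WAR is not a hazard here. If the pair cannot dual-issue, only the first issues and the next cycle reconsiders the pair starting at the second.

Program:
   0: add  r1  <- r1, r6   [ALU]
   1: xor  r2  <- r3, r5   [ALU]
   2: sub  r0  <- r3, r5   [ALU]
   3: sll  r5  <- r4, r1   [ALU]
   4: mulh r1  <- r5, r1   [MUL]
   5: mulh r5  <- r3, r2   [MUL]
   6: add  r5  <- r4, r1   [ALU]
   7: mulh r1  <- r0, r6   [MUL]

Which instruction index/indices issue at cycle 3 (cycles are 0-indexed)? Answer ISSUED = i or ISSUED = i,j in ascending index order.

t=0 i0&i1:add.ALU+xor.ALU ; 2-wide
t=1 i2&i3:sub.ALU+sll.ALU ; 2-wide
t=2 i4:mulh.MUL ; no-port MUL/MUL
t=3 i5:mulh.MUL ; WAW r5
t=4 i6&i7:add.ALU+mulh.MUL ; 2-wide

ISSUED = 5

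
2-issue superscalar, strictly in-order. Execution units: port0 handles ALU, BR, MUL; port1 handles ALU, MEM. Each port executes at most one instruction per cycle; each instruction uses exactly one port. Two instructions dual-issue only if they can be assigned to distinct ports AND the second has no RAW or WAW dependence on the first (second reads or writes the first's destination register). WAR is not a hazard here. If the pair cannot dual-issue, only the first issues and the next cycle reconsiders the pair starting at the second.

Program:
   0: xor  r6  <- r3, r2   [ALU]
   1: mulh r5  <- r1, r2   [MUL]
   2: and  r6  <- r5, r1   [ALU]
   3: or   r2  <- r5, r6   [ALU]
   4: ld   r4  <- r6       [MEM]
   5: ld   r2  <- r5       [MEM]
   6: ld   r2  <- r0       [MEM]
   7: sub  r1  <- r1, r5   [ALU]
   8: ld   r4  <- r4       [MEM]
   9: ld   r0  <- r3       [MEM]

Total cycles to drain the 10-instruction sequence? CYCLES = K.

CYCLES = 7

t=0 i0,i1:xor mulh ; 2-wide
t=1 i2:and ; RAW r6
t=2 i3,i4:or ld ; 2-wide
t=3 i5:ld ; no-port MEM/MEM
t=4 i6,i7:ld sub ; 2-wide
t=5 i8:ld ; no-port MEM/MEM
t=6 i9:ld ; tail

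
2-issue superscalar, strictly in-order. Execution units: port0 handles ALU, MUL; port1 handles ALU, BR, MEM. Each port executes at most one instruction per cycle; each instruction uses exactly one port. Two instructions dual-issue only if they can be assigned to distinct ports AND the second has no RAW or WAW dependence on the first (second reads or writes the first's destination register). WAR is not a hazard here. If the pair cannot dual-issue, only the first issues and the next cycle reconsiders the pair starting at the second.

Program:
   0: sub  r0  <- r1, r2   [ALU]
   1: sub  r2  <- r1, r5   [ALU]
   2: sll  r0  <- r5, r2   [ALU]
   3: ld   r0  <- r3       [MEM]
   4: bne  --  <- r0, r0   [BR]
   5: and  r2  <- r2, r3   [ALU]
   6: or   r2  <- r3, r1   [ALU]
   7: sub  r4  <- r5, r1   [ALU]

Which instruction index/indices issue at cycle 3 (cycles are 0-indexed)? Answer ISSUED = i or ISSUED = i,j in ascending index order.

ISSUED = 4,5

  cy0 -> i0&i1 (sub.ALU+sub.ALU) dual
  cy1 -> i2 (sll.ALU) WAW r0
  cy2 -> i3 (ld.MEM) no-port MEM/BR
  cy3 -> i4&i5 (bne.BR+and.ALU) dual
  cy4 -> i6&i7 (or.ALU+sub.ALU) dual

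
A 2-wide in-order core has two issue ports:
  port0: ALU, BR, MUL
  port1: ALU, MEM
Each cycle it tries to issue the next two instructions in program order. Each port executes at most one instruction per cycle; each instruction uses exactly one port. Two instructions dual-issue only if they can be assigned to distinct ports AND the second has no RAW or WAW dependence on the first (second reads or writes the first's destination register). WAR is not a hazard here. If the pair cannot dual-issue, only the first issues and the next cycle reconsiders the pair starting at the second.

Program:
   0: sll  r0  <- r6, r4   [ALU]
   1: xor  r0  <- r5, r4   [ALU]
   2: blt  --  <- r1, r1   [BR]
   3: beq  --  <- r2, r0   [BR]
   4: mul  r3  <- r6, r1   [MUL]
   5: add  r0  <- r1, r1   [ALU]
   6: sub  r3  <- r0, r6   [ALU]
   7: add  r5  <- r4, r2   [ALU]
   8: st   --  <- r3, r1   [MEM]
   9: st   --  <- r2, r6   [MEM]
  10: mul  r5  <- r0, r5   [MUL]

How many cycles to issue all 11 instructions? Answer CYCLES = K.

0. sll.ALU @i0  | WAW r0
1. xor.ALU blt.BR @i1+i2  | dual
2. beq.BR @i3  | no-port BR/MUL
3. mul.MUL add.ALU @i4+i5  | dual
4. sub.ALU add.ALU @i6+i7  | dual
5. st.MEM @i8  | no-port MEM/MEM
6. st.MEM mul.MUL @i9+i10  | dual

CYCLES = 7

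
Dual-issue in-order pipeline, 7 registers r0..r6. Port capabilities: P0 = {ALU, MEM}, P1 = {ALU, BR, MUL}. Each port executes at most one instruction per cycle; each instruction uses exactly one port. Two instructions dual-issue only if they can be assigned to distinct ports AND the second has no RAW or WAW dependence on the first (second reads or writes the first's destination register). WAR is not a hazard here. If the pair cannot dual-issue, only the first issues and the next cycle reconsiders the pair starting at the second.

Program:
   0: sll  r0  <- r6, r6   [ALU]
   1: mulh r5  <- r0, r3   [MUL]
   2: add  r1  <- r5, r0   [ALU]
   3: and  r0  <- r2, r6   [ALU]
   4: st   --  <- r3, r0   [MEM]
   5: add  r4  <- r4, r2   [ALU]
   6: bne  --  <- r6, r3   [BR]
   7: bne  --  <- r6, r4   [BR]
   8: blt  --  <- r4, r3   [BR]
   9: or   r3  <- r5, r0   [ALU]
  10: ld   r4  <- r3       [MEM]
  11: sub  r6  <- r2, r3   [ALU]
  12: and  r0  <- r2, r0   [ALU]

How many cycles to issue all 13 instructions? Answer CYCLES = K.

CYCLES = 9

  cy0 -> i0 (sll.ALU) RAW r0
  cy1 -> i1 (mulh.MUL) RAW r5
  cy2 -> i2+i3 (add.ALU and.ALU) dual
  cy3 -> i4+i5 (st.MEM add.ALU) dual
  cy4 -> i6 (bne.BR) no-port BR/BR
  cy5 -> i7 (bne.BR) no-port BR/BR
  cy6 -> i8+i9 (blt.BR or.ALU) dual
  cy7 -> i10+i11 (ld.MEM sub.ALU) dual
  cy8 -> i12 (and.ALU) tail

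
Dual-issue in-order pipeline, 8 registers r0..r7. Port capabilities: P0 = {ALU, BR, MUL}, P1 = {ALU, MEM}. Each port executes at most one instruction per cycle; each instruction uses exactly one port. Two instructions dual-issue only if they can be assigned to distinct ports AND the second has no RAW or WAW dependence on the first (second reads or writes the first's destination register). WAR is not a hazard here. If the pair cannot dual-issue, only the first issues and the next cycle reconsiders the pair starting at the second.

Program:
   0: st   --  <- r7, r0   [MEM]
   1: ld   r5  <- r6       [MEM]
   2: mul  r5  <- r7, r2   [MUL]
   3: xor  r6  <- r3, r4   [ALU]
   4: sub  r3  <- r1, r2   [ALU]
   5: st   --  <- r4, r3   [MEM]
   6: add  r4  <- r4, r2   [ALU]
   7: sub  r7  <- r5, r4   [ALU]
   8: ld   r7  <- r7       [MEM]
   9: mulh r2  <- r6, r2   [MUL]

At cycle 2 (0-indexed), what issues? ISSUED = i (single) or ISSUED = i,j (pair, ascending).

[0] i0  st  -- no-port MEM/MEM
[1] i1  ld  -- WAW r5
[2] i2+i3  mul/xor  -- 2-wide
[3] i4  sub  -- RAW r3
[4] i5+i6  st/add  -- 2-wide
[5] i7  sub  -- RAW+WAW r7
[6] i8+i9  ld/mulh  -- 2-wide

ISSUED = 2,3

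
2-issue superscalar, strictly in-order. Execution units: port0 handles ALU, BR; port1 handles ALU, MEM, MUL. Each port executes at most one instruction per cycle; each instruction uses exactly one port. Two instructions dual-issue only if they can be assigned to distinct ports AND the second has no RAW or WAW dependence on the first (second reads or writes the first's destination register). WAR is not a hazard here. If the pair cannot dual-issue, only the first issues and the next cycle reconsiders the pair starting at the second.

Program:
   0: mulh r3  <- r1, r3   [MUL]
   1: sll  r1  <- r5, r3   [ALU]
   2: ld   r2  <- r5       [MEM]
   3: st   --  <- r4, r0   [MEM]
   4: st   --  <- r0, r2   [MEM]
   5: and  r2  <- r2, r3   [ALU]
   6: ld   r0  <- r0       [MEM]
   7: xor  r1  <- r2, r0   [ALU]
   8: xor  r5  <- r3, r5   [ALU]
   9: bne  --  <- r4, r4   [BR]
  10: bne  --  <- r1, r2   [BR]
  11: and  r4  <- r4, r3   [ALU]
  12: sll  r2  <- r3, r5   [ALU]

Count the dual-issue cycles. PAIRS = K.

0. mulh @i0  | RAW r3
1. sll/ld @i1&i2  | dual
2. st @i3  | no-port MEM/MEM
3. st/and @i4&i5  | dual
4. ld @i6  | RAW r0
5. xor/xor @i7&i8  | dual
6. bne @i9  | no-port BR/BR
7. bne/and @i10&i11  | dual
8. sll @i12  | tail

PAIRS = 4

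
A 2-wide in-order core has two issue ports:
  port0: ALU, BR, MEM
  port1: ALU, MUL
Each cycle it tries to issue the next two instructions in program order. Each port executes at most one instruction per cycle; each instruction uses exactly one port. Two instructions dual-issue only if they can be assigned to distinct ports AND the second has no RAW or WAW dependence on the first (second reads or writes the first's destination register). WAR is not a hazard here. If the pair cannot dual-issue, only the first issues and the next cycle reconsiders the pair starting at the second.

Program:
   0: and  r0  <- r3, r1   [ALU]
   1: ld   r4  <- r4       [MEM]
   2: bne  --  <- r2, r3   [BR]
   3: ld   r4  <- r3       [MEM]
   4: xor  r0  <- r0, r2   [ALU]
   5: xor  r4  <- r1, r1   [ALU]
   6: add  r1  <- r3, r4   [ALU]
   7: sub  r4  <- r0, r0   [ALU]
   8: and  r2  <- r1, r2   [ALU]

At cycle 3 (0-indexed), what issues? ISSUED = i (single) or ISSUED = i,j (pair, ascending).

t=0 i0,i1:and+ld ; pair
t=1 i2:bne ; no-port BR/MEM
t=2 i3,i4:ld+xor ; pair
t=3 i5:xor ; RAW r4
t=4 i6,i7:add+sub ; pair
t=5 i8:and ; tail

ISSUED = 5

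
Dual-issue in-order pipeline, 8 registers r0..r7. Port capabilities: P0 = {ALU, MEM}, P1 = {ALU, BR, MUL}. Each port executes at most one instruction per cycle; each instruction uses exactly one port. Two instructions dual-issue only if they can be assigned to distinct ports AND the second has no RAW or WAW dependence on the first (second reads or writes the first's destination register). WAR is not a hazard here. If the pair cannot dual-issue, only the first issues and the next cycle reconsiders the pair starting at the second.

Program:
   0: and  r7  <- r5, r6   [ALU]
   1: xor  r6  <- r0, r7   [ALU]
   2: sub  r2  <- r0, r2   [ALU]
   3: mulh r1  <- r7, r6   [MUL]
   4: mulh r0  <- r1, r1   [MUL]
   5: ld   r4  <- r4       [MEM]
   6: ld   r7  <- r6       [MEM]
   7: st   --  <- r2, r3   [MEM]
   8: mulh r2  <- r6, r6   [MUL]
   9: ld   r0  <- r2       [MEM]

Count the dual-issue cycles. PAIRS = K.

#0 head=0: and.ALU i0 RAW r7
#1 head=1: xor.ALU sub.ALU i1&i2 dual
#2 head=3: mulh.MUL i3 no-port MUL/MUL
#3 head=4: mulh.MUL ld.MEM i4&i5 dual
#4 head=6: ld.MEM i6 no-port MEM/MEM
#5 head=7: st.MEM mulh.MUL i7&i8 dual
#6 head=9: ld.MEM i9 tail

PAIRS = 3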